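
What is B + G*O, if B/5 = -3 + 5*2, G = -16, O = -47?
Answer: 787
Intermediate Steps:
B = 35 (B = 5*(-3 + 5*2) = 5*(-3 + 10) = 5*7 = 35)
B + G*O = 35 - 16*(-47) = 35 + 752 = 787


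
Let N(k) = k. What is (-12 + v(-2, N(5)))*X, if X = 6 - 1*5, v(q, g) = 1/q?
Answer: -25/2 ≈ -12.500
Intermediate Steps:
X = 1 (X = 6 - 5 = 1)
(-12 + v(-2, N(5)))*X = (-12 + 1/(-2))*1 = (-12 - ½)*1 = -25/2*1 = -25/2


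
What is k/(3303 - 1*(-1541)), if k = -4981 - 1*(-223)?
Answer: -2379/2422 ≈ -0.98225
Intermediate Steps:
k = -4758 (k = -4981 + 223 = -4758)
k/(3303 - 1*(-1541)) = -4758/(3303 - 1*(-1541)) = -4758/(3303 + 1541) = -4758/4844 = -4758*1/4844 = -2379/2422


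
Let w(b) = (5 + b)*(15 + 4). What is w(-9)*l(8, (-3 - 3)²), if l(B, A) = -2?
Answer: 152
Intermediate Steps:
w(b) = 95 + 19*b (w(b) = (5 + b)*19 = 95 + 19*b)
w(-9)*l(8, (-3 - 3)²) = (95 + 19*(-9))*(-2) = (95 - 171)*(-2) = -76*(-2) = 152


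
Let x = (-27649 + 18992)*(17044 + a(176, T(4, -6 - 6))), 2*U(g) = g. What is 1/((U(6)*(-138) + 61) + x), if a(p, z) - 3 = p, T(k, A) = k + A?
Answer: -1/149099864 ≈ -6.7069e-9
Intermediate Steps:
T(k, A) = A + k
U(g) = g/2
a(p, z) = 3 + p
x = -149099511 (x = (-27649 + 18992)*(17044 + (3 + 176)) = -8657*(17044 + 179) = -8657*17223 = -149099511)
1/((U(6)*(-138) + 61) + x) = 1/((((1/2)*6)*(-138) + 61) - 149099511) = 1/((3*(-138) + 61) - 149099511) = 1/((-414 + 61) - 149099511) = 1/(-353 - 149099511) = 1/(-149099864) = -1/149099864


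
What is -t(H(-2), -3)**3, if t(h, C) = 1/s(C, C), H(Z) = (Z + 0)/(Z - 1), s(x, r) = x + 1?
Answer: 1/8 ≈ 0.12500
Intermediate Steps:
s(x, r) = 1 + x
H(Z) = Z/(-1 + Z)
t(h, C) = 1/(1 + C)
-t(H(-2), -3)**3 = -(1/(1 - 3))**3 = -(1/(-2))**3 = -(-1/2)**3 = -1*(-1/8) = 1/8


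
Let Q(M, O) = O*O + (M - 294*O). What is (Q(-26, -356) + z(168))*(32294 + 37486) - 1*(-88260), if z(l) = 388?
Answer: 16172440620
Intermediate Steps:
Q(M, O) = M + O² - 294*O (Q(M, O) = O² + (M - 294*O) = M + O² - 294*O)
(Q(-26, -356) + z(168))*(32294 + 37486) - 1*(-88260) = ((-26 + (-356)² - 294*(-356)) + 388)*(32294 + 37486) - 1*(-88260) = ((-26 + 126736 + 104664) + 388)*69780 + 88260 = (231374 + 388)*69780 + 88260 = 231762*69780 + 88260 = 16172352360 + 88260 = 16172440620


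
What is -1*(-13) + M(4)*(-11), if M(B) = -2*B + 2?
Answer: 79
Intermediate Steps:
M(B) = 2 - 2*B
-1*(-13) + M(4)*(-11) = -1*(-13) + (2 - 2*4)*(-11) = 13 + (2 - 8)*(-11) = 13 - 6*(-11) = 13 + 66 = 79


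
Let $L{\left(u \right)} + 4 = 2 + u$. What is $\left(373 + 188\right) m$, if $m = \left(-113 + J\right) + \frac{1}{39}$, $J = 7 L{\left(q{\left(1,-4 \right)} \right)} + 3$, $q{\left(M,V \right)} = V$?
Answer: $- \frac{1108349}{13} \approx -85258.0$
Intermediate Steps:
$L{\left(u \right)} = -2 + u$ ($L{\left(u \right)} = -4 + \left(2 + u\right) = -2 + u$)
$J = -39$ ($J = 7 \left(-2 - 4\right) + 3 = 7 \left(-6\right) + 3 = -42 + 3 = -39$)
$m = - \frac{5927}{39}$ ($m = \left(-113 - 39\right) + \frac{1}{39} = -152 + \frac{1}{39} = - \frac{5927}{39} \approx -151.97$)
$\left(373 + 188\right) m = \left(373 + 188\right) \left(- \frac{5927}{39}\right) = 561 \left(- \frac{5927}{39}\right) = - \frac{1108349}{13}$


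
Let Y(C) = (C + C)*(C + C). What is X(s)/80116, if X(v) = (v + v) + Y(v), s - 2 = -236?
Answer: 54639/20029 ≈ 2.7280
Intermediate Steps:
s = -234 (s = 2 - 236 = -234)
Y(C) = 4*C**2 (Y(C) = (2*C)*(2*C) = 4*C**2)
X(v) = 2*v + 4*v**2 (X(v) = (v + v) + 4*v**2 = 2*v + 4*v**2)
X(s)/80116 = (2*(-234)*(1 + 2*(-234)))/80116 = (2*(-234)*(1 - 468))*(1/80116) = (2*(-234)*(-467))*(1/80116) = 218556*(1/80116) = 54639/20029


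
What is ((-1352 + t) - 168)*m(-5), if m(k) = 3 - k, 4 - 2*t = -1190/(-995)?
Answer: -2417608/199 ≈ -12149.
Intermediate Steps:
t = 279/199 (t = 2 - (-595)/(-995) = 2 - (-595)*(-1)/995 = 2 - ½*238/199 = 2 - 119/199 = 279/199 ≈ 1.4020)
((-1352 + t) - 168)*m(-5) = ((-1352 + 279/199) - 168)*(3 - 1*(-5)) = (-268769/199 - 168)*(3 + 5) = -302201/199*8 = -2417608/199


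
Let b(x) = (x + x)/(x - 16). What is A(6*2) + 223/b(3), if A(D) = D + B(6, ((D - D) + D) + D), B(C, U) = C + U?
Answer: -2647/6 ≈ -441.17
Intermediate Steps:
b(x) = 2*x/(-16 + x) (b(x) = (2*x)/(-16 + x) = 2*x/(-16 + x))
A(D) = 6 + 3*D (A(D) = D + (6 + (((D - D) + D) + D)) = D + (6 + ((0 + D) + D)) = D + (6 + (D + D)) = D + (6 + 2*D) = 6 + 3*D)
A(6*2) + 223/b(3) = (6 + 3*(6*2)) + 223/((2*3/(-16 + 3))) = (6 + 3*12) + 223/((2*3/(-13))) = (6 + 36) + 223/((2*3*(-1/13))) = 42 + 223/(-6/13) = 42 + 223*(-13/6) = 42 - 2899/6 = -2647/6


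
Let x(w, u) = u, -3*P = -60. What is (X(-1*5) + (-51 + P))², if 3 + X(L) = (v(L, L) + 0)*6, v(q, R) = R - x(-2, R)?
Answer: 1156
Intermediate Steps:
P = 20 (P = -⅓*(-60) = 20)
v(q, R) = 0 (v(q, R) = R - R = 0)
X(L) = -3 (X(L) = -3 + (0 + 0)*6 = -3 + 0*6 = -3 + 0 = -3)
(X(-1*5) + (-51 + P))² = (-3 + (-51 + 20))² = (-3 - 31)² = (-34)² = 1156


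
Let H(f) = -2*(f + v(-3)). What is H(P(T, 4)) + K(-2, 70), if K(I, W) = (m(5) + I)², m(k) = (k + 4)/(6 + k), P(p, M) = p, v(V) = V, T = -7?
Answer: 2589/121 ≈ 21.397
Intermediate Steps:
m(k) = (4 + k)/(6 + k)
H(f) = 6 - 2*f (H(f) = -2*(f - 3) = -2*(-3 + f) = 6 - 2*f)
K(I, W) = (9/11 + I)² (K(I, W) = ((4 + 5)/(6 + 5) + I)² = (9/11 + I)²)
H(P(T, 4)) + K(-2, 70) = (6 - 2*(-7)) + (9 + 11*(-2))²/121 = (6 + 14) + (9 - 22)²/121 = 20 + (1/121)*(-13)² = 20 + (1/121)*169 = 20 + 169/121 = 2589/121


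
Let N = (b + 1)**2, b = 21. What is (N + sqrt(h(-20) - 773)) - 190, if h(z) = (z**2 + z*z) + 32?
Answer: 294 + sqrt(59) ≈ 301.68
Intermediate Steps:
h(z) = 32 + 2*z**2 (h(z) = (z**2 + z**2) + 32 = 2*z**2 + 32 = 32 + 2*z**2)
N = 484 (N = (21 + 1)**2 = 22**2 = 484)
(N + sqrt(h(-20) - 773)) - 190 = (484 + sqrt((32 + 2*(-20)**2) - 773)) - 190 = (484 + sqrt((32 + 2*400) - 773)) - 190 = (484 + sqrt((32 + 800) - 773)) - 190 = (484 + sqrt(832 - 773)) - 190 = (484 + sqrt(59)) - 190 = 294 + sqrt(59)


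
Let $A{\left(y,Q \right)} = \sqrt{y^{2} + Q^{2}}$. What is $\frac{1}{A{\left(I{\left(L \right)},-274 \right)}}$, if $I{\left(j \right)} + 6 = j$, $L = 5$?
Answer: $\frac{\sqrt{75077}}{75077} \approx 0.0036496$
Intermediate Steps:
$I{\left(j \right)} = -6 + j$
$A{\left(y,Q \right)} = \sqrt{Q^{2} + y^{2}}$
$\frac{1}{A{\left(I{\left(L \right)},-274 \right)}} = \frac{1}{\sqrt{\left(-274\right)^{2} + \left(-6 + 5\right)^{2}}} = \frac{1}{\sqrt{75076 + \left(-1\right)^{2}}} = \frac{1}{\sqrt{75076 + 1}} = \frac{1}{\sqrt{75077}} = \frac{\sqrt{75077}}{75077}$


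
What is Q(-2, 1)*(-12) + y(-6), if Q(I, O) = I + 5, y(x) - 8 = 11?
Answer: -17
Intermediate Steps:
y(x) = 19 (y(x) = 8 + 11 = 19)
Q(I, O) = 5 + I
Q(-2, 1)*(-12) + y(-6) = (5 - 2)*(-12) + 19 = 3*(-12) + 19 = -36 + 19 = -17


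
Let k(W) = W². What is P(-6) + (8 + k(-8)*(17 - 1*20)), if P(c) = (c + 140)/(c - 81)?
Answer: -16142/87 ≈ -185.54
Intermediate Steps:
P(c) = (140 + c)/(-81 + c)
P(-6) + (8 + k(-8)*(17 - 1*20)) = (140 - 6)/(-81 - 6) + (8 + (-8)²*(17 - 1*20)) = 134/(-87) + (8 + 64*(17 - 20)) = -1/87*134 + (8 + 64*(-3)) = -134/87 + (8 - 192) = -134/87 - 184 = -16142/87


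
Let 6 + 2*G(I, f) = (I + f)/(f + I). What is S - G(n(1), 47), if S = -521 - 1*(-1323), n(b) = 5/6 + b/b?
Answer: 1609/2 ≈ 804.50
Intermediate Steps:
n(b) = 11/6 (n(b) = 5*(1/6) + 1 = 5/6 + 1 = 11/6)
G(I, f) = -5/2 (G(I, f) = -3 + ((I + f)/(f + I))/2 = -3 + ((I + f)/(I + f))/2 = -3 + (1/2)*1 = -3 + 1/2 = -5/2)
S = 802 (S = -521 + 1323 = 802)
S - G(n(1), 47) = 802 - 1*(-5/2) = 802 + 5/2 = 1609/2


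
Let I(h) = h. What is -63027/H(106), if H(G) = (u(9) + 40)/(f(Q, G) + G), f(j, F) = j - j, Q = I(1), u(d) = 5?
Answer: -742318/5 ≈ -1.4846e+5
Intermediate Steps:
Q = 1
f(j, F) = 0
H(G) = 45/G (H(G) = (5 + 40)/(0 + G) = 45/G)
-63027/H(106) = -63027/(45/106) = -63027/(45*(1/106)) = -63027/45/106 = -63027*106/45 = -742318/5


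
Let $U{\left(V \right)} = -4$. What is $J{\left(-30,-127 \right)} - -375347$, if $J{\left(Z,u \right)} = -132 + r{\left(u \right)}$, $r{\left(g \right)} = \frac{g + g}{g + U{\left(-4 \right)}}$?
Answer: $\frac{49153419}{131} \approx 3.7522 \cdot 10^{5}$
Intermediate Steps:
$r{\left(g \right)} = \frac{2 g}{-4 + g}$ ($r{\left(g \right)} = \frac{g + g}{g - 4} = \frac{2 g}{-4 + g}$)
$J{\left(Z,u \right)} = -132 + \frac{2 u}{-4 + u}$
$J{\left(-30,-127 \right)} - -375347 = \frac{2 \left(264 - -8255\right)}{-4 - 127} - -375347 = \frac{2 \left(264 + 8255\right)}{-131} + 375347 = 2 \left(- \frac{1}{131}\right) 8519 + 375347 = - \frac{17038}{131} + 375347 = \frac{49153419}{131}$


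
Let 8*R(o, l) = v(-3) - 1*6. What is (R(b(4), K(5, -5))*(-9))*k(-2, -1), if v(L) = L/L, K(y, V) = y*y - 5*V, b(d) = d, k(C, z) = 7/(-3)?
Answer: -105/8 ≈ -13.125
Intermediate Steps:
k(C, z) = -7/3 (k(C, z) = 7*(-1/3) = -7/3)
K(y, V) = y**2 - 5*V
v(L) = 1
R(o, l) = -5/8 (R(o, l) = (1 - 1*6)/8 = (1 - 6)/8 = (1/8)*(-5) = -5/8)
(R(b(4), K(5, -5))*(-9))*k(-2, -1) = -5/8*(-9)*(-7/3) = (45/8)*(-7/3) = -105/8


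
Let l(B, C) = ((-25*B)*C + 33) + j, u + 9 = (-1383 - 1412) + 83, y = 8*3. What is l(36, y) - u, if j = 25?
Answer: -18821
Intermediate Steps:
y = 24
u = -2721 (u = -9 + ((-1383 - 1412) + 83) = -9 + (-2795 + 83) = -9 - 2712 = -2721)
l(B, C) = 58 - 25*B*C (l(B, C) = ((-25*B)*C + 33) + 25 = (-25*B*C + 33) + 25 = (33 - 25*B*C) + 25 = 58 - 25*B*C)
l(36, y) - u = (58 - 25*36*24) - 1*(-2721) = (58 - 21600) + 2721 = -21542 + 2721 = -18821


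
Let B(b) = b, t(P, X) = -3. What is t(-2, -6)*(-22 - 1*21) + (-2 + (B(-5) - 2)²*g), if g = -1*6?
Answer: -167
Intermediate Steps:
g = -6
t(-2, -6)*(-22 - 1*21) + (-2 + (B(-5) - 2)²*g) = -3*(-22 - 1*21) + (-2 + (-5 - 2)²*(-6)) = -3*(-22 - 21) + (-2 + (-7)²*(-6)) = -3*(-43) + (-2 + 49*(-6)) = 129 + (-2 - 294) = 129 - 296 = -167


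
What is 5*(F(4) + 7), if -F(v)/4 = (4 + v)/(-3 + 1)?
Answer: 115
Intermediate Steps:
F(v) = 8 + 2*v (F(v) = -4*(4 + v)/(-3 + 1) = -4*(4 + v)/(-2) = -4*(4 + v)*(-1)/2 = -4*(-2 - v/2) = 8 + 2*v)
5*(F(4) + 7) = 5*((8 + 2*4) + 7) = 5*((8 + 8) + 7) = 5*(16 + 7) = 5*23 = 115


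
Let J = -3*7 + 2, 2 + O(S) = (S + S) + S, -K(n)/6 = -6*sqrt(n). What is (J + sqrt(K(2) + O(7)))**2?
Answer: (19 - sqrt(19 + 36*sqrt(2)))**2 ≈ 113.18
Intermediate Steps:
K(n) = 36*sqrt(n) (K(n) = -(-36)*sqrt(n) = 36*sqrt(n))
O(S) = -2 + 3*S (O(S) = -2 + ((S + S) + S) = -2 + (2*S + S) = -2 + 3*S)
J = -19 (J = -21 + 2 = -19)
(J + sqrt(K(2) + O(7)))**2 = (-19 + sqrt(36*sqrt(2) + (-2 + 3*7)))**2 = (-19 + sqrt(36*sqrt(2) + (-2 + 21)))**2 = (-19 + sqrt(36*sqrt(2) + 19))**2 = (-19 + sqrt(19 + 36*sqrt(2)))**2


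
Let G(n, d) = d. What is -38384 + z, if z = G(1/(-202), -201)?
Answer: -38585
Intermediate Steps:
z = -201
-38384 + z = -38384 - 201 = -38585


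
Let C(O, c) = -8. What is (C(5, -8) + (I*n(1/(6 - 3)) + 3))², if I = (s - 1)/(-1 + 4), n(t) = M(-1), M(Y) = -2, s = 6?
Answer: 625/9 ≈ 69.444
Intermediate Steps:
n(t) = -2
I = 5/3 (I = (6 - 1)/(-1 + 4) = 5/3 ≈ 1.6667)
(C(5, -8) + (I*n(1/(6 - 3)) + 3))² = (-8 + ((5/3)*(-2) + 3))² = (-8 + (-10/3 + 3))² = (-8 - ⅓)² = (-25/3)² = 625/9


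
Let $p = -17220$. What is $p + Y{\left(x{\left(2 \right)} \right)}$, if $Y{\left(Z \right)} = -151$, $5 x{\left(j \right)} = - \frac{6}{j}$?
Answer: $-17371$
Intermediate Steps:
$x{\left(j \right)} = - \frac{6}{5 j}$ ($x{\left(j \right)} = \frac{\left(-6\right) \frac{1}{j}}{5} = - \frac{6}{5 j}$)
$p + Y{\left(x{\left(2 \right)} \right)} = -17220 - 151 = -17371$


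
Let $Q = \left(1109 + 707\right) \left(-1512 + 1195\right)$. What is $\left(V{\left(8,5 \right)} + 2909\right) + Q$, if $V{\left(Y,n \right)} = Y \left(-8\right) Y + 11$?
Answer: $-573264$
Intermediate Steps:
$Q = -575672$ ($Q = 1816 \left(-317\right) = -575672$)
$V{\left(Y,n \right)} = 11 - 8 Y^{2}$ ($V{\left(Y,n \right)} = - 8 Y Y + 11 = - 8 Y^{2} + 11 = 11 - 8 Y^{2}$)
$\left(V{\left(8,5 \right)} + 2909\right) + Q = \left(\left(11 - 8 \cdot 8^{2}\right) + 2909\right) - 575672 = \left(\left(11 - 512\right) + 2909\right) - 575672 = \left(-501 + 2909\right) - 575672 = 2408 - 575672 = -573264$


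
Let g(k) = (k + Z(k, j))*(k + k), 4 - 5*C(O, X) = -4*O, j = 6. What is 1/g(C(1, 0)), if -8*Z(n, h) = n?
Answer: 25/112 ≈ 0.22321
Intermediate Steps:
Z(n, h) = -n/8
C(O, X) = 4/5 + 4*O/5 (C(O, X) = 4/5 - (-4)*O/5 = 4/5 + 4*O/5)
g(k) = 7*k**2/4 (g(k) = (k - k/8)*(k + k) = (7*k/8)*(2*k) = 7*k**2/4)
1/g(C(1, 0)) = 1/(7*(4/5 + (4/5)*1)**2/4) = 1/(7*(4/5 + 4/5)**2/4) = 1/(7*(8/5)**2/4) = 1/((7/4)*(64/25)) = 1/(112/25) = 25/112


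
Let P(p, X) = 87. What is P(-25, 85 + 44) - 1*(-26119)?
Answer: 26206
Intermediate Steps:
P(-25, 85 + 44) - 1*(-26119) = 87 - 1*(-26119) = 87 + 26119 = 26206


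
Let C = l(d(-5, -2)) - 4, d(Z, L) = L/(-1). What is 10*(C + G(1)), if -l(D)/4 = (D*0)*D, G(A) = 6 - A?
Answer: 10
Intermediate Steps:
d(Z, L) = -L (d(Z, L) = L*(-1) = -L)
l(D) = 0 (l(D) = -4*D*0*D = -0*D = -4*0 = 0)
C = -4 (C = 0 - 4 = -4)
10*(C + G(1)) = 10*(-4 + (6 - 1*1)) = 10*(-4 + (6 - 1)) = 10*(-4 + 5) = 10*1 = 10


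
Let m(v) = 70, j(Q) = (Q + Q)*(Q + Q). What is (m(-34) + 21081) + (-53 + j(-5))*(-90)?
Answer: 16921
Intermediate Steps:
j(Q) = 4*Q² (j(Q) = (2*Q)*(2*Q) = 4*Q²)
(m(-34) + 21081) + (-53 + j(-5))*(-90) = (70 + 21081) + (-53 + 4*(-5)²)*(-90) = 21151 + (-53 + 4*25)*(-90) = 21151 + (-53 + 100)*(-90) = 21151 + 47*(-90) = 21151 - 4230 = 16921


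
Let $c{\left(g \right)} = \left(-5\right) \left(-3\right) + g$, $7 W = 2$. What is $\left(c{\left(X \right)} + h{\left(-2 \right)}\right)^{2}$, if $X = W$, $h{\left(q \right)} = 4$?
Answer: $\frac{18225}{49} \approx 371.94$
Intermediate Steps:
$W = \frac{2}{7}$ ($W = \frac{1}{7} \cdot 2 = \frac{2}{7} \approx 0.28571$)
$X = \frac{2}{7} \approx 0.28571$
$c{\left(g \right)} = 15 + g$
$\left(c{\left(X \right)} + h{\left(-2 \right)}\right)^{2} = \left(\left(15 + \frac{2}{7}\right) + 4\right)^{2} = \left(\frac{107}{7} + 4\right)^{2} = \left(\frac{135}{7}\right)^{2} = \frac{18225}{49}$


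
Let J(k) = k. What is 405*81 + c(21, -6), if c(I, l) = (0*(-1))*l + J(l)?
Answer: 32799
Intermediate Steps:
c(I, l) = l (c(I, l) = (0*(-1))*l + l = 0*l + l = 0 + l = l)
405*81 + c(21, -6) = 405*81 - 6 = 32805 - 6 = 32799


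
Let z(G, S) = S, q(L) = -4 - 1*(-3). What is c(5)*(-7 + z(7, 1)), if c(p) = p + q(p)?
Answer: -24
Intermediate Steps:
q(L) = -1 (q(L) = -4 + 3 = -1)
c(p) = -1 + p (c(p) = p - 1 = -1 + p)
c(5)*(-7 + z(7, 1)) = (-1 + 5)*(-7 + 1) = 4*(-6) = -24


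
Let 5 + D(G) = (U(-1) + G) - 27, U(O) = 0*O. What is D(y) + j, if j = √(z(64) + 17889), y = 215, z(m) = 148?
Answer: 183 + √18037 ≈ 317.30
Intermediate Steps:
U(O) = 0
D(G) = -32 + G (D(G) = -5 + ((0 + G) - 27) = -5 + (G - 27) = -5 + (-27 + G) = -32 + G)
j = √18037 (j = √(148 + 17889) = √18037 ≈ 134.30)
D(y) + j = (-32 + 215) + √18037 = 183 + √18037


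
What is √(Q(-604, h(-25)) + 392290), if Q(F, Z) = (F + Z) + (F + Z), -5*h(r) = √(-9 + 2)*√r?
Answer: √(391082 + 2*√7) ≈ 625.37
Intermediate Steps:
h(r) = -I*√7*√r/5 (h(r) = -√(-9 + 2)*√r/5 = -√(-7)*√r/5 = -I*√7*√r/5)
Q(F, Z) = 2*F + 2*Z
√(Q(-604, h(-25)) + 392290) = √((2*(-604) + 2*(-I*√7*√(-25)/5)) + 392290) = √((-1208 + 2*(-I*√7*5*I/5)) + 392290) = √((-1208 + 2*√7) + 392290) = √(391082 + 2*√7)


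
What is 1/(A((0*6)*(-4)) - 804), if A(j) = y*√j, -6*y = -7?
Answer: -1/804 ≈ -0.0012438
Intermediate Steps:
y = 7/6 (y = -⅙*(-7) = 7/6 ≈ 1.1667)
A(j) = 7*√j/6
1/(A((0*6)*(-4)) - 804) = 1/(7*√((0*6)*(-4))/6 - 804) = 1/(7*√(0*(-4))/6 - 804) = 1/(7*√0/6 - 804) = 1/((7/6)*0 - 804) = 1/(0 - 804) = 1/(-804) = -1/804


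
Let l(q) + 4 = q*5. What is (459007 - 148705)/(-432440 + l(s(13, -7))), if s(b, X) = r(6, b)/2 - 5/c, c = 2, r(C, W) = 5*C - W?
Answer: -17239/24023 ≈ -0.71760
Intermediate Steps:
r(C, W) = -W + 5*C
s(b, X) = 25/2 - b/2 (s(b, X) = (-b + 5*6)/2 - 5/2 = (-b + 30)*(½) - 5*½ = (30 - b)*(½) - 5/2 = (15 - b/2) - 5/2 = 25/2 - b/2)
l(q) = -4 + 5*q (l(q) = -4 + q*5 = -4 + 5*q)
(459007 - 148705)/(-432440 + l(s(13, -7))) = (459007 - 148705)/(-432440 + (-4 + 5*(25/2 - ½*13))) = 310302/(-432440 + (-4 + 5*(25/2 - 13/2))) = 310302/(-432440 + (-4 + 5*6)) = 310302/(-432440 + (-4 + 30)) = 310302/(-432440 + 26) = 310302/(-432414) = 310302*(-1/432414) = -17239/24023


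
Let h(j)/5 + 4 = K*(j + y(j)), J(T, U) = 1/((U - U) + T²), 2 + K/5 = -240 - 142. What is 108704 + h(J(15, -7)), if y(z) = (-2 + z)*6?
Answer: 670756/3 ≈ 2.2359e+5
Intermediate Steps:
K = -1920 (K = -10 + 5*(-240 - 142) = -10 + 5*(-382) = -10 - 1910 = -1920)
y(z) = -12 + 6*z
J(T, U) = T⁻² (J(T, U) = 1/(0 + T²) = 1/(T²) = T⁻²)
h(j) = 115180 - 67200*j (h(j) = -20 + 5*(-1920*(j + (-12 + 6*j))) = -20 + 5*(-1920*(-12 + 7*j)) = -20 + 5*(23040 - 13440*j) = -20 + (115200 - 67200*j) = 115180 - 67200*j)
108704 + h(J(15, -7)) = 108704 + (115180 - 67200/15²) = 108704 + (115180 - 67200*1/225) = 108704 + (115180 - 896/3) = 108704 + 344644/3 = 670756/3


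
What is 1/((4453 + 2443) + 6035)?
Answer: 1/12931 ≈ 7.7334e-5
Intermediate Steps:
1/((4453 + 2443) + 6035) = 1/(6896 + 6035) = 1/12931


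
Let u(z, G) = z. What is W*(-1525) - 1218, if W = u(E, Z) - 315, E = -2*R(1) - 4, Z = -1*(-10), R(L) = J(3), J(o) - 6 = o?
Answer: 512707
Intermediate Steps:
J(o) = 6 + o
R(L) = 9 (R(L) = 6 + 3 = 9)
Z = 10
E = -22 (E = -2*9 - 4 = -18 - 4 = -22)
W = -337 (W = -22 - 315 = -337)
W*(-1525) - 1218 = -337*(-1525) - 1218 = 513925 - 1218 = 512707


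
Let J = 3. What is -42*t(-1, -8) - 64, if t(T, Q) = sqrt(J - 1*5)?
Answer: -64 - 42*I*sqrt(2) ≈ -64.0 - 59.397*I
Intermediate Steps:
t(T, Q) = I*sqrt(2) (t(T, Q) = sqrt(3 - 1*5) = sqrt(3 - 5) = sqrt(-2) = I*sqrt(2))
-42*t(-1, -8) - 64 = -42*I*sqrt(2) - 64 = -64 - 42*I*sqrt(2)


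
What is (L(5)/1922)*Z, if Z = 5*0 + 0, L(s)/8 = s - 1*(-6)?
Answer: 0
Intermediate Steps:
L(s) = 48 + 8*s (L(s) = 8*(s - 1*(-6)) = 8*(s + 6) = 8*(6 + s) = 48 + 8*s)
Z = 0 (Z = 0 + 0 = 0)
(L(5)/1922)*Z = ((48 + 8*5)/1922)*0 = ((48 + 40)*(1/1922))*0 = (88*(1/1922))*0 = (44/961)*0 = 0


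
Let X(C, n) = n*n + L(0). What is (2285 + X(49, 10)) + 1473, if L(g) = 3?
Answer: 3861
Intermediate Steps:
X(C, n) = 3 + n**2 (X(C, n) = n*n + 3 = n**2 + 3 = 3 + n**2)
(2285 + X(49, 10)) + 1473 = (2285 + (3 + 10**2)) + 1473 = (2285 + (3 + 100)) + 1473 = (2285 + 103) + 1473 = 2388 + 1473 = 3861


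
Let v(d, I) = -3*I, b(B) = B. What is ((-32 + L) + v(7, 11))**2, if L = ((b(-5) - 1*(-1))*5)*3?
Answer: 15625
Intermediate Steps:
L = -60 (L = ((-5 - 1*(-1))*5)*3 = ((-5 + 1)*5)*3 = -4*5*3 = -20*3 = -60)
((-32 + L) + v(7, 11))**2 = ((-32 - 60) - 3*11)**2 = (-92 - 33)**2 = (-125)**2 = 15625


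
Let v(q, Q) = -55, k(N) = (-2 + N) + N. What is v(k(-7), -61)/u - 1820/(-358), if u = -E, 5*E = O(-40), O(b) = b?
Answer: -2565/1432 ≈ -1.7912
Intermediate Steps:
E = -8 (E = (⅕)*(-40) = -8)
k(N) = -2 + 2*N
u = 8 (u = -1*(-8) = 8)
v(k(-7), -61)/u - 1820/(-358) = -55/8 - 1820/(-358) = -55*⅛ - 1820*(-1/358) = -55/8 + 910/179 = -2565/1432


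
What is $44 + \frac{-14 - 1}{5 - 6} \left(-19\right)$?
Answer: $-241$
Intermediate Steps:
$44 + \frac{-14 - 1}{5 - 6} \left(-19\right) = 44 + - \frac{15}{-1} \left(-19\right) = 44 + \left(-15\right) \left(-1\right) \left(-19\right) = 44 + 15 \left(-19\right) = 44 - 285 = -241$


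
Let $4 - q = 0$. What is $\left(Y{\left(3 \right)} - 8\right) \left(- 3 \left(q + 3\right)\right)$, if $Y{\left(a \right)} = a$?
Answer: $105$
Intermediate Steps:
$q = 4$ ($q = 4 - 0 = 4 + 0 = 4$)
$\left(Y{\left(3 \right)} - 8\right) \left(- 3 \left(q + 3\right)\right) = \left(3 - 8\right) \left(- 3 \left(4 + 3\right)\right) = - 5 \left(\left(-3\right) 7\right) = \left(-5\right) \left(-21\right) = 105$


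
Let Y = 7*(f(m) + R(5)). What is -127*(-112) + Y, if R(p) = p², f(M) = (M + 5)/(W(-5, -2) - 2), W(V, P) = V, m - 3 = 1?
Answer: 14390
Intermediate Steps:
m = 4 (m = 3 + 1 = 4)
f(M) = -5/7 - M/7 (f(M) = (M + 5)/(-5 - 2) = (5 + M)/(-7) = (5 + M)*(-⅐) = -5/7 - M/7)
Y = 166 (Y = 7*((-5/7 - ⅐*4) + 5²) = 7*((-5/7 - 4/7) + 25) = 7*(-9/7 + 25) = 7*(166/7) = 166)
-127*(-112) + Y = -127*(-112) + 166 = 14224 + 166 = 14390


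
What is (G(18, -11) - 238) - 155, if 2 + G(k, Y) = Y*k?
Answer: -593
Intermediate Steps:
G(k, Y) = -2 + Y*k
(G(18, -11) - 238) - 155 = ((-2 - 11*18) - 238) - 155 = ((-2 - 198) - 238) - 155 = (-200 - 238) - 155 = -438 - 155 = -593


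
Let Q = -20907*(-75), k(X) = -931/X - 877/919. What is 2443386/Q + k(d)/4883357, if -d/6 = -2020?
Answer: 29241169665816763/18765308174056200 ≈ 1.5583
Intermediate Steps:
d = 12120 (d = -6*(-2020) = 12120)
k(X) = -877/919 - 931/X (k(X) = -931/X - 877*1/919 = -931/X - 877/919 = -877/919 - 931/X)
Q = 1568025
2443386/Q + k(d)/4883357 = 2443386/1568025 + (-877/919 - 931/12120)/4883357 = 2443386*(1/1568025) + (-877/919 - 931*1/12120)*(1/4883357) = 814462/522675 + (-877/919 - 931/12120)*(1/4883357) = 814462/522675 - 11484829/11138280*1/4883357 = 814462/522675 - 11484829/54392197605960 = 29241169665816763/18765308174056200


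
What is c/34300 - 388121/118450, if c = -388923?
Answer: -1187609593/81256700 ≈ -14.616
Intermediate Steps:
c/34300 - 388121/118450 = -388923/34300 - 388121/118450 = -1187609593/81256700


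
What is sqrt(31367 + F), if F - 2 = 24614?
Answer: sqrt(55983) ≈ 236.61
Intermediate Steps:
F = 24616 (F = 2 + 24614 = 24616)
sqrt(31367 + F) = sqrt(31367 + 24616) = sqrt(55983)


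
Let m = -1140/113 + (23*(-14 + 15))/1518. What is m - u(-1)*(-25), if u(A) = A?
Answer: -261577/7458 ≈ -35.073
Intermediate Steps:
m = -75127/7458 (m = -1140*1/113 + (23*1)*(1/1518) = -1140/113 + 23*(1/1518) = -1140/113 + 1/66 = -75127/7458 ≈ -10.073)
m - u(-1)*(-25) = -75127/7458 - (-1)*(-25) = -75127/7458 - 1*25 = -75127/7458 - 25 = -261577/7458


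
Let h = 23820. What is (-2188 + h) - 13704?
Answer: 7928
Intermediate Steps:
(-2188 + h) - 13704 = (-2188 + 23820) - 13704 = 21632 - 13704 = 7928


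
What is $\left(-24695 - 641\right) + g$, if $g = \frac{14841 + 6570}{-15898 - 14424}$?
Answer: $- \frac{768259603}{30322} \approx -25337.0$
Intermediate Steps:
$g = - \frac{21411}{30322}$ ($g = \frac{21411}{-30322} = 21411 \left(- \frac{1}{30322}\right) = - \frac{21411}{30322} \approx -0.70612$)
$\left(-24695 - 641\right) + g = \left(-24695 - 641\right) - \frac{21411}{30322} = -25336 - \frac{21411}{30322} = - \frac{768259603}{30322}$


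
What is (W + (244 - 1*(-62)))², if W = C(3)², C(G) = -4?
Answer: 103684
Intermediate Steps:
W = 16 (W = (-4)² = 16)
(W + (244 - 1*(-62)))² = (16 + (244 - 1*(-62)))² = (16 + (244 + 62))² = (16 + 306)² = 322² = 103684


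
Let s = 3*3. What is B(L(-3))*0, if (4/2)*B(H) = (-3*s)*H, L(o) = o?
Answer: 0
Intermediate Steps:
s = 9
B(H) = -27*H/2 (B(H) = ((-3*9)*H)/2 = (-27*H)/2 = -27*H/2)
B(L(-3))*0 = -27/2*(-3)*0 = (81/2)*0 = 0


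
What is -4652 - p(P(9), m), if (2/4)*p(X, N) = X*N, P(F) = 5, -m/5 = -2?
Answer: -4752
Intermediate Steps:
m = 10 (m = -5*(-2) = 10)
p(X, N) = 2*N*X (p(X, N) = 2*(X*N) = 2*(N*X) = 2*N*X)
-4652 - p(P(9), m) = -4652 - 2*10*5 = -4652 - 1*100 = -4652 - 100 = -4752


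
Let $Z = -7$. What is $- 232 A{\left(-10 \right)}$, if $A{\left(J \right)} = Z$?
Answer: $1624$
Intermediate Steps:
$A{\left(J \right)} = -7$
$- 232 A{\left(-10 \right)} = \left(-232\right) \left(-7\right) = 1624$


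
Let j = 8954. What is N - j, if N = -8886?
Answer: -17840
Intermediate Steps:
N - j = -8886 - 1*8954 = -8886 - 8954 = -17840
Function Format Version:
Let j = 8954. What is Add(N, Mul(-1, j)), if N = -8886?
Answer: -17840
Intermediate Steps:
Add(N, Mul(-1, j)) = Add(-8886, Mul(-1, 8954)) = Add(-8886, -8954) = -17840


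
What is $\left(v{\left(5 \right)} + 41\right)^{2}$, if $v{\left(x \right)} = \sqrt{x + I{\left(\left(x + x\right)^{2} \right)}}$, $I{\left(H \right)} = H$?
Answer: $\left(41 + \sqrt{105}\right)^{2} \approx 2626.3$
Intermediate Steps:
$v{\left(x \right)} = \sqrt{x + 4 x^{2}}$ ($v{\left(x \right)} = \sqrt{x + \left(x + x\right)^{2}} = \sqrt{x + \left(2 x\right)^{2}} = \sqrt{x + 4 x^{2}}$)
$\left(v{\left(5 \right)} + 41\right)^{2} = \left(\sqrt{5 \left(1 + 4 \cdot 5\right)} + 41\right)^{2} = \left(\sqrt{5 \left(1 + 20\right)} + 41\right)^{2} = \left(\sqrt{5 \cdot 21} + 41\right)^{2} = \left(\sqrt{105} + 41\right)^{2} = \left(41 + \sqrt{105}\right)^{2}$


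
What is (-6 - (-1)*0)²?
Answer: 36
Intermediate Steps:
(-6 - (-1)*0)² = (-6 - 1*0)² = (-6 + 0)² = (-6)² = 36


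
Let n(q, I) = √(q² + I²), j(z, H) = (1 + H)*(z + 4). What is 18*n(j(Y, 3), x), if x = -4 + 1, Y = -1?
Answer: 54*√17 ≈ 222.65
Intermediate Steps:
j(z, H) = (1 + H)*(4 + z)
x = -3
n(q, I) = √(I² + q²)
18*n(j(Y, 3), x) = 18*√((-3)² + (4 - 1 + 4*3 + 3*(-1))²) = 18*√(9 + (4 - 1 + 12 - 3)²) = 18*√(9 + 12²) = 18*√(9 + 144) = 18*√153 = 18*(3*√17) = 54*√17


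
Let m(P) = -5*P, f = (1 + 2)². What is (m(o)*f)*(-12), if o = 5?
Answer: 2700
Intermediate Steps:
f = 9 (f = 3² = 9)
(m(o)*f)*(-12) = (-5*5*9)*(-12) = -25*9*(-12) = -225*(-12) = 2700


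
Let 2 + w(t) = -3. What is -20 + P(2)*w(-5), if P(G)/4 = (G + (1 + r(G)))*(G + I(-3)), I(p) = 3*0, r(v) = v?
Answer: -220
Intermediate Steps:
w(t) = -5 (w(t) = -2 - 3 = -5)
I(p) = 0
P(G) = 4*G*(1 + 2*G) (P(G) = 4*((G + (1 + G))*(G + 0)) = 4*((1 + 2*G)*G) = 4*(G*(1 + 2*G)) = 4*G*(1 + 2*G))
-20 + P(2)*w(-5) = -20 + (4*2*(1 + 2*2))*(-5) = -20 + (4*2*(1 + 4))*(-5) = -20 + (4*2*5)*(-5) = -20 + 40*(-5) = -20 - 200 = -220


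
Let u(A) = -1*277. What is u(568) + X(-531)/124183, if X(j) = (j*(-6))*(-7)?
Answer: -34420993/124183 ≈ -277.18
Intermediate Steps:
u(A) = -277
X(j) = 42*j (X(j) = -6*j*(-7) = 42*j)
u(568) + X(-531)/124183 = -277 + (42*(-531))/124183 = -277 - 22302*1/124183 = -277 - 22302/124183 = -34420993/124183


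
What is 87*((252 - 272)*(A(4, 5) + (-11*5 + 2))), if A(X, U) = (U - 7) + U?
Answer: 87000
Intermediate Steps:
A(X, U) = -7 + 2*U (A(X, U) = (-7 + U) + U = -7 + 2*U)
87*((252 - 272)*(A(4, 5) + (-11*5 + 2))) = 87*((252 - 272)*((-7 + 2*5) + (-11*5 + 2))) = 87*(-20*((-7 + 10) + (-55 + 2))) = 87*(-20*(3 - 53)) = 87*(-20*(-50)) = 87*1000 = 87000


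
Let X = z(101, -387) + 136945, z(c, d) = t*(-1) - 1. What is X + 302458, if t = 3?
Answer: 439399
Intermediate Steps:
z(c, d) = -4 (z(c, d) = 3*(-1) - 1 = -3 - 1 = -4)
X = 136941 (X = -4 + 136945 = 136941)
X + 302458 = 136941 + 302458 = 439399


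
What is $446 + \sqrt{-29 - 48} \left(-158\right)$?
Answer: $446 - 158 i \sqrt{77} \approx 446.0 - 1386.4 i$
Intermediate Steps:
$446 + \sqrt{-29 - 48} \left(-158\right) = 446 + \sqrt{-77} \left(-158\right) = 446 + i \sqrt{77} \left(-158\right) = 446 - 158 i \sqrt{77}$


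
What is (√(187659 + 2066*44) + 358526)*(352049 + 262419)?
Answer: 220302754168 + 614468*√278563 ≈ 2.2063e+11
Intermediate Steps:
(√(187659 + 2066*44) + 358526)*(352049 + 262419) = (√(187659 + 90904) + 358526)*614468 = (√278563 + 358526)*614468 = (358526 + √278563)*614468 = 220302754168 + 614468*√278563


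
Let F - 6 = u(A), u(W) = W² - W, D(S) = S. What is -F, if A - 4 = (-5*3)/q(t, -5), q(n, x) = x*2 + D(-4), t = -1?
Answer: -5223/196 ≈ -26.648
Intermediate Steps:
q(n, x) = -4 + 2*x (q(n, x) = x*2 - 4 = 2*x - 4 = -4 + 2*x)
A = 71/14 (A = 4 + (-5*3)/(-4 + 2*(-5)) = 4 - 15/(-4 - 10) = 4 - 15/(-14) = 4 - 15*(-1/14) = 4 + 15/14 = 71/14 ≈ 5.0714)
F = 5223/196 (F = 6 + 71*(-1 + 71/14)/14 = 6 + (71/14)*(57/14) = 6 + 4047/196 = 5223/196 ≈ 26.648)
-F = -1*5223/196 = -5223/196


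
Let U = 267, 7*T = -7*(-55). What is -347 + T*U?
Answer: 14338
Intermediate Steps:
T = 55 (T = (-7*(-55))/7 = (1/7)*385 = 55)
-347 + T*U = -347 + 55*267 = -347 + 14685 = 14338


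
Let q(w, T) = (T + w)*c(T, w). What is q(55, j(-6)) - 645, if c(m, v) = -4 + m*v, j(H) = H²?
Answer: 179171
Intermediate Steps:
q(w, T) = (-4 + T*w)*(T + w) (q(w, T) = (T + w)*(-4 + T*w) = (-4 + T*w)*(T + w))
q(55, j(-6)) - 645 = (-4 + (-6)²*55)*((-6)² + 55) - 645 = (-4 + 36*55)*(36 + 55) - 645 = (-4 + 1980)*91 - 645 = 1976*91 - 645 = 179816 - 645 = 179171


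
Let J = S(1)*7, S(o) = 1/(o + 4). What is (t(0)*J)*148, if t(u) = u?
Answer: 0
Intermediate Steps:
S(o) = 1/(4 + o)
J = 7/5 (J = 7/(4 + 1) = 7/5 ≈ 1.4000)
(t(0)*J)*148 = (0*(7/5))*148 = 0*148 = 0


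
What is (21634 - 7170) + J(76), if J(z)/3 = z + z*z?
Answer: 32020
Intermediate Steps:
J(z) = 3*z + 3*z² (J(z) = 3*(z + z*z) = 3*(z + z²) = 3*z + 3*z²)
(21634 - 7170) + J(76) = (21634 - 7170) + 3*76*(1 + 76) = 14464 + 3*76*77 = 14464 + 17556 = 32020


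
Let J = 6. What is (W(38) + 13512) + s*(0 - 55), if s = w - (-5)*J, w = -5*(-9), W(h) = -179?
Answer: 9208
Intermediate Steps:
w = 45
s = 75 (s = 45 - (-5)*6 = 45 - 1*(-30) = 45 + 30 = 75)
(W(38) + 13512) + s*(0 - 55) = (-179 + 13512) + 75*(0 - 55) = 13333 + 75*(-55) = 13333 - 4125 = 9208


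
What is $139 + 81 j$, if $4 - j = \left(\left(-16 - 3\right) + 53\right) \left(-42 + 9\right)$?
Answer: $91345$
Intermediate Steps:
$j = 1126$ ($j = 4 - \left(\left(-16 - 3\right) + 53\right) \left(-42 + 9\right) = 4 - \left(\left(-16 - 3\right) + 53\right) \left(-33\right) = 4 - \left(-19 + 53\right) \left(-33\right) = 4 - 34 \left(-33\right) = 4 - -1122 = 4 + 1122 = 1126$)
$139 + 81 j = 139 + 81 \cdot 1126 = 139 + 91206 = 91345$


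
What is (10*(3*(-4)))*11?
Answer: -1320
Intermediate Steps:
(10*(3*(-4)))*11 = (10*(-12))*11 = -120*11 = -1320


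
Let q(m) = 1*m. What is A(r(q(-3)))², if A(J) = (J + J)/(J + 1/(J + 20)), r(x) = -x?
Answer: 4761/1225 ≈ 3.8865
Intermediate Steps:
q(m) = m
A(J) = 2*J/(J + 1/(20 + J)) (A(J) = (2*J)/(J + 1/(20 + J)) = 2*J/(J + 1/(20 + J)))
A(r(q(-3)))² = (2*(-1*(-3))*(20 - 1*(-3))/(1 + (-1*(-3))² + 20*(-1*(-3))))² = (2*3*(20 + 3)/(1 + 3² + 20*3))² = (2*3*23/(1 + 9 + 60))² = (2*3*23/70)² = (2*3*(1/70)*23)² = (69/35)² = 4761/1225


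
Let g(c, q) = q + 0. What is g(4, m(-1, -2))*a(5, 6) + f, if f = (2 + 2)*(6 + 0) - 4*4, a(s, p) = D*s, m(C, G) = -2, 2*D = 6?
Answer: -22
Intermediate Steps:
D = 3 (D = (1/2)*6 = 3)
a(s, p) = 3*s
f = 8 (f = 4*6 - 16 = 24 - 16 = 8)
g(c, q) = q
g(4, m(-1, -2))*a(5, 6) + f = -6*5 + 8 = -2*15 + 8 = -30 + 8 = -22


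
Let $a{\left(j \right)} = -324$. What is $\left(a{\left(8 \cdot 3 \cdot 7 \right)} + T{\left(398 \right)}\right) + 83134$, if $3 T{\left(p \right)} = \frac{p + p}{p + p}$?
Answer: $\frac{248431}{3} \approx 82810.0$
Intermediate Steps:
$T{\left(p \right)} = \frac{1}{3}$ ($T{\left(p \right)} = \frac{\left(p + p\right) \frac{1}{p + p}}{3} = \frac{2 p \frac{1}{2 p}}{3} = \frac{1}{3} \cdot 1 = \frac{1}{3}$)
$\left(a{\left(8 \cdot 3 \cdot 7 \right)} + T{\left(398 \right)}\right) + 83134 = \left(-324 + \frac{1}{3}\right) + 83134 = - \frac{971}{3} + 83134 = \frac{248431}{3}$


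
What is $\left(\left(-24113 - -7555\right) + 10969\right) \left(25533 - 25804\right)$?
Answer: $1514619$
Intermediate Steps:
$\left(\left(-24113 - -7555\right) + 10969\right) \left(25533 - 25804\right) = \left(\left(-24113 + 7555\right) + 10969\right) \left(-271\right) = \left(-16558 + 10969\right) \left(-271\right) = \left(-5589\right) \left(-271\right) = 1514619$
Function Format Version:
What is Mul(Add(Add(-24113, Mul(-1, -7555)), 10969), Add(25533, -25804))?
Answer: 1514619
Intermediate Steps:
Mul(Add(Add(-24113, Mul(-1, -7555)), 10969), Add(25533, -25804)) = Mul(Add(Add(-24113, 7555), 10969), -271) = Mul(Add(-16558, 10969), -271) = Mul(-5589, -271) = 1514619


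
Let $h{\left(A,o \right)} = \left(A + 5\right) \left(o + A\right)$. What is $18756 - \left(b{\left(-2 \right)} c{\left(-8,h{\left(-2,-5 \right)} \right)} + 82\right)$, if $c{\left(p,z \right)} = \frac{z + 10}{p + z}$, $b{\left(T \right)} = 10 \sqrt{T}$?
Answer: $18674 - \frac{110 i \sqrt{2}}{29} \approx 18674.0 - 5.3643 i$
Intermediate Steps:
$h{\left(A,o \right)} = \left(5 + A\right) \left(A + o\right)$
$c{\left(p,z \right)} = \frac{10 + z}{p + z}$
$18756 - \left(b{\left(-2 \right)} c{\left(-8,h{\left(-2,-5 \right)} \right)} + 82\right) = 18756 - \left(10 \sqrt{-2} \frac{10 + \left(\left(-2\right)^{2} + 5 \left(-2\right) + 5 \left(-5\right) - -10\right)}{-8 + \left(\left(-2\right)^{2} + 5 \left(-2\right) + 5 \left(-5\right) - -10\right)} + 82\right) = 18756 - \left(10 i \sqrt{2} \frac{10 + \left(4 - 10 - 25 + 10\right)}{-8 + \left(4 - 10 - 25 + 10\right)} + 82\right) = 18756 - \left(10 i \sqrt{2} \frac{10 - 21}{-8 - 21} + 82\right) = 18756 - \left(10 i \sqrt{2} \frac{1}{-29} \left(-11\right) + 82\right) = 18756 - \left(10 i \sqrt{2} \left(\left(- \frac{1}{29}\right) \left(-11\right)\right) + 82\right) = 18756 - \left(10 i \sqrt{2} \cdot \frac{11}{29} + 82\right) = 18756 - \left(\frac{110 i \sqrt{2}}{29} + 82\right) = 18756 - \left(82 + \frac{110 i \sqrt{2}}{29}\right) = 18674 - \frac{110 i \sqrt{2}}{29}$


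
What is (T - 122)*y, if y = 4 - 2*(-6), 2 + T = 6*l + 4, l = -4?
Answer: -2304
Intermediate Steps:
T = -22 (T = -2 + (6*(-4) + 4) = -2 + (-24 + 4) = -2 - 20 = -22)
y = 16 (y = 4 + 12 = 16)
(T - 122)*y = (-22 - 122)*16 = -144*16 = -2304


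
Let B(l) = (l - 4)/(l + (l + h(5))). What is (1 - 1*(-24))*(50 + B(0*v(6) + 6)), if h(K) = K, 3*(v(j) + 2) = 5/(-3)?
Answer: 21300/17 ≈ 1252.9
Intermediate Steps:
v(j) = -23/9 (v(j) = -2 + (5/(-3))/3 = -2 + (5*(-⅓))/3 = -2 + (⅓)*(-5/3) = -2 - 5/9 = -23/9)
B(l) = (-4 + l)/(5 + 2*l) (B(l) = (l - 4)/(l + (l + 5)) = (-4 + l)/(l + (5 + l)) = (-4 + l)/(5 + 2*l))
(1 - 1*(-24))*(50 + B(0*v(6) + 6)) = (1 - 1*(-24))*(50 + (-4 + (0*(-23/9) + 6))/(5 + 2*(0*(-23/9) + 6))) = (1 + 24)*(50 + (-4 + (0 + 6))/(5 + 2*(0 + 6))) = 25*(50 + (-4 + 6)/(5 + 2*6)) = 25*(50 + 2/(5 + 12)) = 25*(50 + 2/17) = 25*(852/17) = 21300/17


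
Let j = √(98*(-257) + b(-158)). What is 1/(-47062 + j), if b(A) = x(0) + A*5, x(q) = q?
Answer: -23531/1107428910 - I*√6494/1107428910 ≈ -2.1248e-5 - 7.2768e-8*I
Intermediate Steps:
b(A) = 5*A (b(A) = 0 + A*5 = 0 + 5*A = 5*A)
j = 2*I*√6494 (j = √(98*(-257) + 5*(-158)) = √(-25186 - 790) = √(-25976) = 2*I*√6494 ≈ 161.17*I)
1/(-47062 + j) = 1/(-47062 + 2*I*√6494)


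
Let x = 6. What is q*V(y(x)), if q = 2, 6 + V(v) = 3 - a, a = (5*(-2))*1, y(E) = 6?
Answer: 14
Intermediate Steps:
a = -10 (a = -10*1 = -10)
V(v) = 7 (V(v) = -6 + (3 - 1*(-10)) = -6 + (3 + 10) = -6 + 13 = 7)
q*V(y(x)) = 2*7 = 14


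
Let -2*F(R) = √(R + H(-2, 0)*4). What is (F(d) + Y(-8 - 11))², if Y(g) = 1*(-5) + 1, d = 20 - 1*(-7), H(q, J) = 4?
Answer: (8 + √43)²/4 ≈ 52.980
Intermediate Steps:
d = 27 (d = 20 + 7 = 27)
Y(g) = -4 (Y(g) = -5 + 1 = -4)
F(R) = -√(16 + R)/2 (F(R) = -√(R + 4*4)/2 = -√(R + 16)/2 = -√(16 + R)/2)
(F(d) + Y(-8 - 11))² = (-√(16 + 27)/2 - 4)² = (-√43/2 - 4)² = (-4 - √43/2)²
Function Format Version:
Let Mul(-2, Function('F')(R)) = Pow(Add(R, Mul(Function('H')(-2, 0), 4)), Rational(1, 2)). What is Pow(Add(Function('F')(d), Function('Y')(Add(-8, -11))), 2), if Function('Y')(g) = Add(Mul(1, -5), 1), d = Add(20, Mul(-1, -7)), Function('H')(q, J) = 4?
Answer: Mul(Rational(1, 4), Pow(Add(8, Pow(43, Rational(1, 2))), 2)) ≈ 52.980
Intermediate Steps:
d = 27 (d = Add(20, 7) = 27)
Function('Y')(g) = -4 (Function('Y')(g) = Add(-5, 1) = -4)
Function('F')(R) = Mul(Rational(-1, 2), Pow(Add(16, R), Rational(1, 2))) (Function('F')(R) = Mul(Rational(-1, 2), Pow(Add(R, Mul(4, 4)), Rational(1, 2))) = Mul(Rational(-1, 2), Pow(Add(R, 16), Rational(1, 2))) = Mul(Rational(-1, 2), Pow(Add(16, R), Rational(1, 2))))
Pow(Add(Function('F')(d), Function('Y')(Add(-8, -11))), 2) = Pow(Add(Mul(Rational(-1, 2), Pow(Add(16, 27), Rational(1, 2))), -4), 2) = Pow(Add(Mul(Rational(-1, 2), Pow(43, Rational(1, 2))), -4), 2) = Pow(Add(-4, Mul(Rational(-1, 2), Pow(43, Rational(1, 2)))), 2)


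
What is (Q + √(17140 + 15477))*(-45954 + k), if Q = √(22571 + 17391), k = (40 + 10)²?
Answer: -564902*√193 - 43454*√39962 ≈ -1.6535e+7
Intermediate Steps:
k = 2500 (k = 50² = 2500)
Q = √39962 ≈ 199.91
(Q + √(17140 + 15477))*(-45954 + k) = (√39962 + √(17140 + 15477))*(-45954 + 2500) = (√39962 + √32617)*(-43454) = (√39962 + 13*√193)*(-43454) = -564902*√193 - 43454*√39962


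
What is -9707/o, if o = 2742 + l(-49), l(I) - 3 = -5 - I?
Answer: -9707/2789 ≈ -3.4805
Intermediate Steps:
l(I) = -2 - I (l(I) = 3 + (-5 - I) = -2 - I)
o = 2789 (o = 2742 + (-2 - 1*(-49)) = 2742 + (-2 + 49) = 2742 + 47 = 2789)
-9707/o = -9707/2789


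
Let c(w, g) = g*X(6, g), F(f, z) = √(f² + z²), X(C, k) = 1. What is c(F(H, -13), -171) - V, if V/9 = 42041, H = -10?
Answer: -378540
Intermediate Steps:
c(w, g) = g (c(w, g) = g*1 = g)
V = 378369 (V = 9*42041 = 378369)
c(F(H, -13), -171) - V = -171 - 1*378369 = -171 - 378369 = -378540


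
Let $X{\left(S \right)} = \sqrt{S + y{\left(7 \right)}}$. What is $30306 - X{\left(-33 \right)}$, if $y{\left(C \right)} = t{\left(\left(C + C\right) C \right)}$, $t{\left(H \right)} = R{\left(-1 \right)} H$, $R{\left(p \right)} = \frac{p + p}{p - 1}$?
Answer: $30306 - \sqrt{65} \approx 30298.0$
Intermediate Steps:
$R{\left(p \right)} = \frac{2 p}{-1 + p}$
$t{\left(H \right)} = H$ ($t{\left(H \right)} = 2 \left(-1\right) \frac{1}{-1 - 1} H = 2 \left(-1\right) \frac{1}{-2} H = 2 \left(-1\right) \left(- \frac{1}{2}\right) H = 1 H = H$)
$y{\left(C \right)} = 2 C^{2}$ ($y{\left(C \right)} = \left(C + C\right) C = 2 C C = 2 C^{2}$)
$X{\left(S \right)} = \sqrt{98 + S}$ ($X{\left(S \right)} = \sqrt{S + 2 \cdot 7^{2}} = \sqrt{S + 2 \cdot 49} = \sqrt{S + 98} = \sqrt{98 + S}$)
$30306 - X{\left(-33 \right)} = 30306 - \sqrt{98 - 33} = 30306 - \sqrt{65}$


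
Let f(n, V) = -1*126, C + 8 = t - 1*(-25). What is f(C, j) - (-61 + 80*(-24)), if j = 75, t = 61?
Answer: 1855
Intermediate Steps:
C = 78 (C = -8 + (61 - 1*(-25)) = -8 + (61 + 25) = -8 + 86 = 78)
f(n, V) = -126
f(C, j) - (-61 + 80*(-24)) = -126 - (-61 + 80*(-24)) = -126 - (-61 - 1920) = -126 - 1*(-1981) = -126 + 1981 = 1855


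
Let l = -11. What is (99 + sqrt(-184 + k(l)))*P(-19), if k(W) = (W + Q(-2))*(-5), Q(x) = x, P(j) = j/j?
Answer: 99 + I*sqrt(119) ≈ 99.0 + 10.909*I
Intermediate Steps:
P(j) = 1
k(W) = 10 - 5*W (k(W) = (W - 2)*(-5) = (-2 + W)*(-5) = 10 - 5*W)
(99 + sqrt(-184 + k(l)))*P(-19) = (99 + sqrt(-184 + (10 - 5*(-11))))*1 = (99 + sqrt(-184 + (10 + 55)))*1 = (99 + sqrt(-184 + 65))*1 = (99 + sqrt(-119))*1 = (99 + I*sqrt(119))*1 = 99 + I*sqrt(119)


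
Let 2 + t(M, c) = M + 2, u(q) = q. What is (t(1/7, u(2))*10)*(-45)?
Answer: -450/7 ≈ -64.286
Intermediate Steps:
t(M, c) = M (t(M, c) = -2 + (M + 2) = -2 + (2 + M) = M)
(t(1/7, u(2))*10)*(-45) = (10/7)*(-45) = -450/7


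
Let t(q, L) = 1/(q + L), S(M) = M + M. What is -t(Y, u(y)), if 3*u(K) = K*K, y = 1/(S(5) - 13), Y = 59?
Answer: -27/1594 ≈ -0.016939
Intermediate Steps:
S(M) = 2*M
y = -⅓ (y = 1/(2*5 - 13) = 1/(10 - 13) = 1/(-3) = -⅓ ≈ -0.33333)
u(K) = K²/3 (u(K) = (K*K)/3 = K²/3)
t(q, L) = 1/(L + q)
-t(Y, u(y)) = -1/((-⅓)²/3 + 59) = -1/((⅓)*(⅑) + 59) = -1/(1/27 + 59) = -1/1594/27 = -1*27/1594 = -27/1594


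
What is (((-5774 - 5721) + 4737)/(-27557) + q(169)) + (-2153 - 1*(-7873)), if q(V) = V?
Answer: 162289931/27557 ≈ 5889.2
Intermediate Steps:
(((-5774 - 5721) + 4737)/(-27557) + q(169)) + (-2153 - 1*(-7873)) = (((-5774 - 5721) + 4737)/(-27557) + 169) + (-2153 - 1*(-7873)) = ((-11495 + 4737)*(-1/27557) + 169) + (-2153 + 7873) = (-6758*(-1/27557) + 169) + 5720 = (6758/27557 + 169) + 5720 = 4663891/27557 + 5720 = 162289931/27557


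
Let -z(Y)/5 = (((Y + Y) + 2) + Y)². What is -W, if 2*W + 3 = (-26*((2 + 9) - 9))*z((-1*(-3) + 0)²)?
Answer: -218657/2 ≈ -1.0933e+5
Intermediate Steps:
z(Y) = -5*(2 + 3*Y)² (z(Y) = -5*(((Y + Y) + 2) + Y)² = -5*((2*Y + 2) + Y)² = -5*((2 + 2*Y) + Y)² = -5*(2 + 3*Y)²)
W = 218657/2 (W = -3/2 + ((-26*((2 + 9) - 9))*(-5*(2 + 3*(-1*(-3) + 0)²)²))/2 = -3/2 + ((-26*(11 - 9))*(-5*(2 + 3*(3 + 0)²)²))/2 = -3/2 + ((-26*2)*(-5*(2 + 3*3²)²))/2 = -3/2 + (-(-260)*(2 + 3*9)²)/2 = -3/2 + (-(-260)*(2 + 27)²)/2 = -3/2 + (-(-260)*29²)/2 = -3/2 + (-(-260)*841)/2 = -3/2 + (-52*(-4205))/2 = -3/2 + (½)*218660 = -3/2 + 109330 = 218657/2 ≈ 1.0933e+5)
-W = -1*218657/2 = -218657/2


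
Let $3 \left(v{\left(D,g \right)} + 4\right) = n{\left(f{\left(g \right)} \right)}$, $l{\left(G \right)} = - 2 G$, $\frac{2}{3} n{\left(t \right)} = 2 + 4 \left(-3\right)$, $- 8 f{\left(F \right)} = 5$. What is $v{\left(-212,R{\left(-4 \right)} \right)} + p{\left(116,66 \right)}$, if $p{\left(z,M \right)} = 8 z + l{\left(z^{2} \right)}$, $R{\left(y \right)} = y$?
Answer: $-25993$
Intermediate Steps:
$f{\left(F \right)} = - \frac{5}{8}$ ($f{\left(F \right)} = \left(- \frac{1}{8}\right) 5 = - \frac{5}{8}$)
$n{\left(t \right)} = -15$ ($n{\left(t \right)} = \frac{3 \left(2 + 4 \left(-3\right)\right)}{2} = \frac{3 \left(2 - 12\right)}{2} = \frac{3}{2} \left(-10\right) = -15$)
$v{\left(D,g \right)} = -9$ ($v{\left(D,g \right)} = -4 + \frac{1}{3} \left(-15\right) = -4 - 5 = -9$)
$p{\left(z,M \right)} = - 2 z^{2} + 8 z$ ($p{\left(z,M \right)} = 8 z - 2 z^{2} = - 2 z^{2} + 8 z$)
$v{\left(-212,R{\left(-4 \right)} \right)} + p{\left(116,66 \right)} = -9 + 2 \cdot 116 \left(4 - 116\right) = -9 + 2 \cdot 116 \left(-112\right) = -9 - 25984 = -25993$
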